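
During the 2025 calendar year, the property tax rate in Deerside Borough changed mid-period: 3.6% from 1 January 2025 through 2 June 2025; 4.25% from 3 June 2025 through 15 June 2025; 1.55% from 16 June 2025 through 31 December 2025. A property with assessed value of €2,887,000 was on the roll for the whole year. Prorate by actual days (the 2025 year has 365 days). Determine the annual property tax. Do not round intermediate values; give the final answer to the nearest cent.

€72,333.19

1 January – 2 June 2025: 153 days at 3.6% → €2,887,000 × 3.6% × 153/365 = €43,566.0164
3 June – 15 June 2025: 13 days at 4.25% → €2,887,000 × 4.25% × 13/365 = €4,370.0479
16 June – 31 December 2025: 199 days at 1.55% → €2,887,000 × 1.55% × 199/365 = €24,397.1274
Total = €72,333.1918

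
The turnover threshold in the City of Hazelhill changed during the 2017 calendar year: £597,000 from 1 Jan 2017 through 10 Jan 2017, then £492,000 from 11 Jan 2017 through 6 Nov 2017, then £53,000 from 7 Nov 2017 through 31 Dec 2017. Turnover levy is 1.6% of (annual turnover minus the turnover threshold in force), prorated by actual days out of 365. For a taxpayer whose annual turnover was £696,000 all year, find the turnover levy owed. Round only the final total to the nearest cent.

£4,276.38

1 Jan – 10 Jan 2017: 10 days, exemption £597,000 → (£696,000 − £597,000) × 1.6% × 10/365 = £43.3973
11 Jan – 6 Nov 2017: 300 days, exemption £492,000 → (£696,000 − £492,000) × 1.6% × 300/365 = £2,682.7397
7 Nov – 31 Dec 2017: 55 days, exemption £53,000 → (£696,000 − £53,000) × 1.6% × 55/365 = £1,550.2466
Total = £4,276.3836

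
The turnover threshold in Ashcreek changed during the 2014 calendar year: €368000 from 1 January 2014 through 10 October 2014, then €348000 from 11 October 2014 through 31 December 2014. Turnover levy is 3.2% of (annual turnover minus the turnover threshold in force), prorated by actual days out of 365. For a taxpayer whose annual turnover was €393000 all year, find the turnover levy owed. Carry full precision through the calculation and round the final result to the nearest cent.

1 January – 10 October 2014: 283 days, exemption €368000 → (€393000 − €368000) × 3.2% × 283/365 = €620.2740
11 October – 31 December 2014: 82 days, exemption €348000 → (€393000 − €348000) × 3.2% × 82/365 = €323.5068
Total = €943.7808

€943.78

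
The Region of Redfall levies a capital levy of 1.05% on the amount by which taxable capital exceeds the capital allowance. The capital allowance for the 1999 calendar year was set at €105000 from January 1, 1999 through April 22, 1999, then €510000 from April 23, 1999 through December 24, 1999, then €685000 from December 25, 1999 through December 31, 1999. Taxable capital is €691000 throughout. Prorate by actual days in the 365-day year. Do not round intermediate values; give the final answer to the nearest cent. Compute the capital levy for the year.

January 1 – April 22, 1999: 112 days, exemption €105000 → (€691000 − €105000) × 1.05% × 112/365 = €1888.0438
April 23 – December 24, 1999: 246 days, exemption €510000 → (€691000 − €510000) × 1.05% × 246/365 = €1280.8849
December 25 – December 31, 1999: 7 days, exemption €685000 → (€691000 − €685000) × 1.05% × 7/365 = €1.2082
Total = €3170.1370

€3170.14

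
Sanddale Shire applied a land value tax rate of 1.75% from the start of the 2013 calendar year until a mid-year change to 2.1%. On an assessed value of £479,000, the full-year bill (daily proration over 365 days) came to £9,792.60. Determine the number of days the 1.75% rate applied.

Let d = days at the first rate; then 365 − d days at the second rate.
£479,000 × [1.75%·d + 2.1%·(365−d)] / 365 = £9,792.60
Solving gives d = 58, so the new rate took effect on 28 Feb 2013.

58 days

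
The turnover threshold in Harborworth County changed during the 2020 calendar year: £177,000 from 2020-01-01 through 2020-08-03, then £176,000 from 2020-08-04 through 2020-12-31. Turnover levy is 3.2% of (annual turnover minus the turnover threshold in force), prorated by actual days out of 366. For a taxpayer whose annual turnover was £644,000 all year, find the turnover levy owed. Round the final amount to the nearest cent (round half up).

£14,957.11

2020-01-01 to 2020-08-03: 216 days, exemption £177,000 → (£644,000 − £177,000) × 3.2% × 216/366 = £8,819.4098
2020-08-04 to 2020-12-31: 150 days, exemption £176,000 → (£644,000 − £176,000) × 3.2% × 150/366 = £6,137.7049
Total = £14,957.1148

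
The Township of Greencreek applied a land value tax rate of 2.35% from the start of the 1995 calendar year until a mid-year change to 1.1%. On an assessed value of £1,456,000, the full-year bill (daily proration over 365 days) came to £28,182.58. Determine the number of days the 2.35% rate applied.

Let d = days at the first rate; then 365 − d days at the second rate.
£1,456,000 × [2.35%·d + 1.1%·(365−d)] / 365 = £28,182.58
Solving gives d = 244, so the new rate took effect on September 2, 1995.

244 days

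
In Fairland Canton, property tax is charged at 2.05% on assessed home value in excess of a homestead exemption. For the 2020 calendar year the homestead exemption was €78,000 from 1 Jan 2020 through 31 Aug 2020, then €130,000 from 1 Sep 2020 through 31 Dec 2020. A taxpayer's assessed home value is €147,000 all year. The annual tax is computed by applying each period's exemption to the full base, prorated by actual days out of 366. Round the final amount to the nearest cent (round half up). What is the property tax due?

1 Jan – 31 Aug 2020: 244 days, exemption €78,000 → (€147,000 − €78,000) × 2.05% × 244/366 = €943.0000
1 Sep – 31 Dec 2020: 122 days, exemption €130,000 → (€147,000 − €130,000) × 2.05% × 122/366 = €116.1667
Total = €1,059.1667

€1,059.17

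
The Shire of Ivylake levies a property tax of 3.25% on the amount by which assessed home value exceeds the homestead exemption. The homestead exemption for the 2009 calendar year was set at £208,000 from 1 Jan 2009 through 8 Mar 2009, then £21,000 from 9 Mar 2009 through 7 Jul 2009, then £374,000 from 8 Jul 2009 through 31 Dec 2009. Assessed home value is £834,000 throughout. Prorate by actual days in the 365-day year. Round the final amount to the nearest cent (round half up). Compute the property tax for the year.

£19,743.53

1 Jan – 8 Mar 2009: 67 days, exemption £208,000 → (£834,000 − £208,000) × 3.25% × 67/365 = £3,734.5616
9 Mar – 7 Jul 2009: 121 days, exemption £21,000 → (£834,000 − £21,000) × 3.25% × 121/365 = £8,759.2397
8 Jul – 31 Dec 2009: 177 days, exemption £374,000 → (£834,000 − £374,000) × 3.25% × 177/365 = £7,249.7260
Total = £19,743.5274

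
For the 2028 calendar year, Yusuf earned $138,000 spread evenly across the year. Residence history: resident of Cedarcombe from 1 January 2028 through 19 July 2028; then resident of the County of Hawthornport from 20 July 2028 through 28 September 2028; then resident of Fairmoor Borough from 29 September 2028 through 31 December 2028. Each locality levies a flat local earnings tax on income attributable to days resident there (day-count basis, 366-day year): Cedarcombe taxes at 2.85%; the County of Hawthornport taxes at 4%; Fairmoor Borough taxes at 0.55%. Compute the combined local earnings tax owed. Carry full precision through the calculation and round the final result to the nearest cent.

Cedarcombe, 1 January – 19 July 2028: 201 days → $138,000 × 2.85% × 201/366 = $2,159.9262
The County of Hawthornport, 20 July – 28 September 2028: 71 days → $138,000 × 4% × 71/366 = $1,070.8197
Fairmoor Borough, 29 September – 31 December 2028: 94 days → $138,000 × 0.55% × 94/366 = $194.9344
Total = $3,425.6803

$3,425.68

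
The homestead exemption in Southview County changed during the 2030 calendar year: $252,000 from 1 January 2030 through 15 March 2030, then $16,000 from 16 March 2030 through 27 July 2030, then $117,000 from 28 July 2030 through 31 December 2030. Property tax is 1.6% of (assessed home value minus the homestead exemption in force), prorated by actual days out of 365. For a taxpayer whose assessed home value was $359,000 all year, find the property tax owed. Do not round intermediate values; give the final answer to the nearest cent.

1 January – 15 March 2030: 74 days, exemption $252,000 → ($359,000 − $252,000) × 1.6% × 74/365 = $347.0904
16 March – 27 July 2030: 134 days, exemption $16,000 → ($359,000 − $16,000) × 1.6% × 134/365 = $2,014.7726
28 July – 31 December 2030: 157 days, exemption $117,000 → ($359,000 − $117,000) × 1.6% × 157/365 = $1,665.4904
Total = $4,027.3534

$4,027.35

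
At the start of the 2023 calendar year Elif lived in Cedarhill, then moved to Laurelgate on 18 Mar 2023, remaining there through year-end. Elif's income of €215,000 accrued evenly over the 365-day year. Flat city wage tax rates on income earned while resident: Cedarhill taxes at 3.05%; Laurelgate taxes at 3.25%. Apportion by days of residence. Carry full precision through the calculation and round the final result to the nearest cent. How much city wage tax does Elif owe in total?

Cedarhill, 1 Jan – 17 Mar 2023: 76 days → €215,000 × 3.05% × 76/365 = €1,365.3973
Laurelgate, 18 Mar – 31 Dec 2023: 289 days → €215,000 × 3.25% × 289/365 = €5,532.5685
Total = €6,897.9658

€6,897.97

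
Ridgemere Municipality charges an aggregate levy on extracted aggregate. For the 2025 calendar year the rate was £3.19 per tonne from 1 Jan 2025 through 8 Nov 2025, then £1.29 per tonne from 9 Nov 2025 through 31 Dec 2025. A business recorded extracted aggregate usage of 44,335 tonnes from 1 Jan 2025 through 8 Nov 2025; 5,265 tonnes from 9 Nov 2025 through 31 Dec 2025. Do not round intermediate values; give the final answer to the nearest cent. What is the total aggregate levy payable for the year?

£148,220.50

1 Jan – 8 Nov 2025: 44,335 tonnes at £3.19/tonne → £141,428.65
9 Nov – 31 Dec 2025: 5,265 tonnes at £1.29/tonne → £6,791.85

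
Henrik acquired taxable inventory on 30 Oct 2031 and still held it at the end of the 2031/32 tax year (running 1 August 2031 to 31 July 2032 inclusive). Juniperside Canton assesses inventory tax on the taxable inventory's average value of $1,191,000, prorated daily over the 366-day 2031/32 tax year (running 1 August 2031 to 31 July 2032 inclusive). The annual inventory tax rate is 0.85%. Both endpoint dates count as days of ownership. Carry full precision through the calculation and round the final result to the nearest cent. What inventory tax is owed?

Days held (30 Oct 2031 – 31 Jul 2032): 276 out of 366
Tax = $1,191,000 × 0.85% × 276/366 = $7,634.1148

$7,634.11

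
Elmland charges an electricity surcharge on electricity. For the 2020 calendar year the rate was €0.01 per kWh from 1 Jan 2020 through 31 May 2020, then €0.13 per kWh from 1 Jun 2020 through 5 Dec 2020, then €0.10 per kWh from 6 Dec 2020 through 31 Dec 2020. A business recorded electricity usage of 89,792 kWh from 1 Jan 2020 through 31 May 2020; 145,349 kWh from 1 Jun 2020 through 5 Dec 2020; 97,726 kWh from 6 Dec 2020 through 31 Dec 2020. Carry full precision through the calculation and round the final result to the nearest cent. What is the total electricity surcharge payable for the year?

1 Jan – 31 May 2020: 89,792 kWh at €0.01/kWh → €897.92
1 Jun – 5 Dec 2020: 145,349 kWh at €0.13/kWh → €18895.37
6 Dec – 31 Dec 2020: 97,726 kWh at €0.10/kWh → €9772.60

€29565.89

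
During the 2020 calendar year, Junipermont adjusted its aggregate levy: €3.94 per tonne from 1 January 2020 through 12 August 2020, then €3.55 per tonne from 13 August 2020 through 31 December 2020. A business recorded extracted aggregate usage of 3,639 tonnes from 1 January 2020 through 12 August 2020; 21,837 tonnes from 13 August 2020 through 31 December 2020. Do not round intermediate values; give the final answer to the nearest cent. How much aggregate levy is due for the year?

€91859.01

1 January – 12 August 2020: 3,639 tonnes at €3.94/tonne → €14337.66
13 August – 31 December 2020: 21,837 tonnes at €3.55/tonne → €77521.35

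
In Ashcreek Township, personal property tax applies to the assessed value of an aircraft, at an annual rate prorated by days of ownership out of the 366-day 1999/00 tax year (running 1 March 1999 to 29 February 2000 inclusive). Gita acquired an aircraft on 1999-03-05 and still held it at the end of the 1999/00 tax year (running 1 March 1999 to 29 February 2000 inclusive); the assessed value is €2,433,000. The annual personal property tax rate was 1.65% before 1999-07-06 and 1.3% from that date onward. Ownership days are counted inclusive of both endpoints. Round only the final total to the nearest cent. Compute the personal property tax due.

1999-03-05 to 1999-07-05: 123 days at 1.65% → €2,433,000 × 1.65% × 123/366 = €13,491.1844
1999-07-06 to 2000-02-29: 239 days at 1.3% → €2,433,000 × 1.3% × 239/366 = €20,653.9098
Total = €34,145.0943

€34,145.09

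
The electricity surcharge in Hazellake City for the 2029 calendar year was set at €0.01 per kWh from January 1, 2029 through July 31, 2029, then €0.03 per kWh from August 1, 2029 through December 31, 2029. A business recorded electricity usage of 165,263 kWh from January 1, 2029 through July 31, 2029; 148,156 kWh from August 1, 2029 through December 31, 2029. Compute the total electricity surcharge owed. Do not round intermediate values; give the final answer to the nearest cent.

€6097.31

January 1 – July 31, 2029: 165,263 kWh at €0.01/kWh → €1652.63
August 1 – December 31, 2029: 148,156 kWh at €0.03/kWh → €4444.68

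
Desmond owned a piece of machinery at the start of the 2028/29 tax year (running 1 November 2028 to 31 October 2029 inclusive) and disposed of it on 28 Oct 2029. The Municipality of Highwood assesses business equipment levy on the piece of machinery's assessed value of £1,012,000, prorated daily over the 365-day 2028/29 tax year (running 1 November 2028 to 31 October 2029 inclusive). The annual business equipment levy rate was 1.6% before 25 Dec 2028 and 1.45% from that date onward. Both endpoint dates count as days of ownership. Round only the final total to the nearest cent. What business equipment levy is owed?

1 Nov – 24 Dec 2028: 54 days at 1.6% → £1,012,000 × 1.6% × 54/365 = £2,395.5288
25 Dec 2028 – 28 Oct 2029: 308 days at 1.45% → £1,012,000 × 1.45% × 308/365 = £12,382.4438
Total = £14,777.9726

£14,777.97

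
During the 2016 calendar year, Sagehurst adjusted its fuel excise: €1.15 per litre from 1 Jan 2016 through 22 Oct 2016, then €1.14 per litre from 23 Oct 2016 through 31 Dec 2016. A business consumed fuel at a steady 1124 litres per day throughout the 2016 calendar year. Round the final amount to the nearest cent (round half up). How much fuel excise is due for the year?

€472,304.80

1 Jan – 22 Oct 2016: 296 days × 1124 litres/day = 332,704 litres at €1.15/litre → €382,609.60
23 Oct – 31 Dec 2016: 70 days × 1124 litres/day = 78,680 litres at €1.14/litre → €89,695.20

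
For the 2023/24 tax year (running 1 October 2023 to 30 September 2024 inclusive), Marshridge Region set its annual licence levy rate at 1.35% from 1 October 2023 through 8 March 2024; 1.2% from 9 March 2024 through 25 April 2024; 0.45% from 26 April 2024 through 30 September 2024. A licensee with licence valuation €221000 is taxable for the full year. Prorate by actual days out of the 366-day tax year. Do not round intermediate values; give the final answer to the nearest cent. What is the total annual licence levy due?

€2081.39

1 October 2023 – 8 March 2024: 160 days at 1.35% → €221000 × 1.35% × 160/366 = €1304.2623
9 March – 25 April 2024: 48 days at 1.2% → €221000 × 1.2% × 48/366 = €347.8033
26 April – 30 September 2024: 158 days at 0.45% → €221000 × 0.45% × 158/366 = €429.3197
Total = €2081.3852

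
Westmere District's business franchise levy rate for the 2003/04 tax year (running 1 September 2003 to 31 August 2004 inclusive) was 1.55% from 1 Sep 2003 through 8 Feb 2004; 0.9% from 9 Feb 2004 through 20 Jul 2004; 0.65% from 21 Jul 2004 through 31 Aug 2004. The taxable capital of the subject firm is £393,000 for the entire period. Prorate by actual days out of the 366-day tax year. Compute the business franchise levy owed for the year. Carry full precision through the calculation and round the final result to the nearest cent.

1 Sep 2003 – 8 Feb 2004: 161 days at 1.55% → £393,000 × 1.55% × 161/366 = £2,679.5943
9 Feb – 20 Jul 2004: 163 days at 0.9% → £393,000 × 0.9% × 163/366 = £1,575.2213
21 Jul – 31 Aug 2004: 42 days at 0.65% → £393,000 × 0.65% × 42/366 = £293.1393
Total = £4,547.9549

£4,547.95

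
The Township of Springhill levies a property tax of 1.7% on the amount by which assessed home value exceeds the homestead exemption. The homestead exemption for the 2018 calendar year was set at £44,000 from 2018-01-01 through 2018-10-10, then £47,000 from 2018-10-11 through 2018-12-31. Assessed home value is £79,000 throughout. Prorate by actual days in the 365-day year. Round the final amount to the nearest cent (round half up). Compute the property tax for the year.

£583.54

2018-01-01 to 2018-10-10: 283 days, exemption £44,000 → (£79,000 − £44,000) × 1.7% × 283/365 = £461.3288
2018-10-11 to 2018-12-31: 82 days, exemption £47,000 → (£79,000 − £47,000) × 1.7% × 82/365 = £122.2137
Total = £583.5425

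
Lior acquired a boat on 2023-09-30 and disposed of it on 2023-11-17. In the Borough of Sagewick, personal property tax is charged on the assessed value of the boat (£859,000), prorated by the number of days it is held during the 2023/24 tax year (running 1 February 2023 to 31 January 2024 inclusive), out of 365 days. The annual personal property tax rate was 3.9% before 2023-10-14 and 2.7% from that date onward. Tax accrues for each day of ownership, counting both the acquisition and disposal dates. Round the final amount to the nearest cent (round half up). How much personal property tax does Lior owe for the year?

£3,508.96

2023-09-30 to 2023-10-13: 14 days at 3.9% → £859,000 × 3.9% × 14/365 = £1,284.9699
2023-10-14 to 2023-11-17: 35 days at 2.7% → £859,000 × 2.7% × 35/365 = £2,223.9863
Total = £3,508.9562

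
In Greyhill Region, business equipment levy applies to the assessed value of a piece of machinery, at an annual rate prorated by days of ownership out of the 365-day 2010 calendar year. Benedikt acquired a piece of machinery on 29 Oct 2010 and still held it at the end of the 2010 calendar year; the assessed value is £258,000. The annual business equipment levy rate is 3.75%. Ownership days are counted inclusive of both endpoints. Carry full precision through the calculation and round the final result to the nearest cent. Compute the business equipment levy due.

Days held (29 Oct – 31 Dec 2010): 64 out of 365
Tax = £258,000 × 3.75% × 64/365 = £1,696.4384

£1,696.44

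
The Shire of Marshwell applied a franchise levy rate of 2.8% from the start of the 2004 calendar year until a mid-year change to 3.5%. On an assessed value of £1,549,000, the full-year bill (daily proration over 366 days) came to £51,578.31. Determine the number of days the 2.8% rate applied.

Let d = days at the first rate; then 366 − d days at the second rate.
£1,549,000 × [2.8%·d + 3.5%·(366−d)] / 366 = £51,578.31
Solving gives d = 89, so the new rate took effect on 30 Mar 2004.

89 days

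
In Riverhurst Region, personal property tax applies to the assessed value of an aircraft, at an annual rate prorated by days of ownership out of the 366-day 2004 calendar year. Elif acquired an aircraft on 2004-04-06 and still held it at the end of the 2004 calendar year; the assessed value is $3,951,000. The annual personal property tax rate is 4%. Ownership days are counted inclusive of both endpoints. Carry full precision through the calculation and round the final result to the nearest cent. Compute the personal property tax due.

$116,586.89

Days held (2004-04-06 to 2004-12-31): 270 out of 366
Tax = $3,951,000 × 4% × 270/366 = $116,586.8852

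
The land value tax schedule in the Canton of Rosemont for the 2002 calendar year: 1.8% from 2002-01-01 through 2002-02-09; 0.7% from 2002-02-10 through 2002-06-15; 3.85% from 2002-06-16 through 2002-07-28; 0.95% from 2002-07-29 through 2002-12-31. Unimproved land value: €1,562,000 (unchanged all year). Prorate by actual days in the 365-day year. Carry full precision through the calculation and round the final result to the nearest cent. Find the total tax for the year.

2002-01-01 to 2002-02-09: 40 days at 1.8% → €1,562,000 × 1.8% × 40/365 = €3,081.2055
2002-02-10 to 2002-06-15: 126 days at 0.7% → €1,562,000 × 0.7% × 126/365 = €3,774.4767
2002-06-16 to 2002-07-28: 43 days at 3.85% → €1,562,000 × 3.85% × 43/365 = €7,084.6329
2002-07-29 to 2002-12-31: 156 days at 0.95% → €1,562,000 × 0.95% × 156/365 = €6,342.1479
Total = €20,282.4630

€20,282.46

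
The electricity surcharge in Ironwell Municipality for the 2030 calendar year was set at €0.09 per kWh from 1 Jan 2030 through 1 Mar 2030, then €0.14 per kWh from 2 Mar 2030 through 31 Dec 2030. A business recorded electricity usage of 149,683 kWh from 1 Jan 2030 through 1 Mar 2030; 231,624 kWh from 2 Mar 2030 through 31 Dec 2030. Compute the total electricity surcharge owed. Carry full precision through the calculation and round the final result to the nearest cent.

€45,898.83

1 Jan – 1 Mar 2030: 149,683 kWh at €0.09/kWh → €13,471.47
2 Mar – 31 Dec 2030: 231,624 kWh at €0.14/kWh → €32,427.36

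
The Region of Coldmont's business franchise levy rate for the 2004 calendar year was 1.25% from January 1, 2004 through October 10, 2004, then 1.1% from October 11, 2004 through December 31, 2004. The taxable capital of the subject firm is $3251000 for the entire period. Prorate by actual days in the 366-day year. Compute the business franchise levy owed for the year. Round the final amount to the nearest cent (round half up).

January 1 – October 10, 2004: 284 days at 1.25% → $3251000 × 1.25% × 284/366 = $31532.9235
October 11 – December 31, 2004: 82 days at 1.1% → $3251000 × 1.1% × 82/366 = $8012.0273
Total = $39544.9508

$39544.95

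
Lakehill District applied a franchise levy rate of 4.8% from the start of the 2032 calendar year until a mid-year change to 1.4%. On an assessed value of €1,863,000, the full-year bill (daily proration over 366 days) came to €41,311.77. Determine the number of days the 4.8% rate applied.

Let d = days at the first rate; then 366 − d days at the second rate.
€1,863,000 × [4.8%·d + 1.4%·(366−d)] / 366 = €41,311.77
Solving gives d = 88, so the new rate took effect on 29 Mar 2032.

88 days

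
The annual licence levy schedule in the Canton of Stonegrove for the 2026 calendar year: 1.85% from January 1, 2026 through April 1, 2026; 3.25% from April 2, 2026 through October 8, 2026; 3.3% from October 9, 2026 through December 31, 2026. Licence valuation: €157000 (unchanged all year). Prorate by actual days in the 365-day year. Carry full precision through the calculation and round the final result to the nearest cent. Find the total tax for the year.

€4572.57

January 1 – April 1, 2026: 91 days at 1.85% → €157000 × 1.85% × 91/365 = €724.1356
April 2 – October 8, 2026: 190 days at 3.25% → €157000 × 3.25% × 190/365 = €2656.0959
October 9 – December 31, 2026: 84 days at 3.3% → €157000 × 3.3% × 84/365 = €1192.3397
Total = €4572.5712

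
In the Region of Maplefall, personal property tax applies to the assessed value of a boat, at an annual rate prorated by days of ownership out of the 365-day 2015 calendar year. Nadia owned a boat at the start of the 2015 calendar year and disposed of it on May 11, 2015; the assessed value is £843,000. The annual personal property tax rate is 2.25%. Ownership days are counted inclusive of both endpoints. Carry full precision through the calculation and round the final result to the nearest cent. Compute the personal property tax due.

£6,807.51

Days held (January 1 – May 11, 2015): 131 out of 365
Tax = £843,000 × 2.25% × 131/365 = £6,807.5137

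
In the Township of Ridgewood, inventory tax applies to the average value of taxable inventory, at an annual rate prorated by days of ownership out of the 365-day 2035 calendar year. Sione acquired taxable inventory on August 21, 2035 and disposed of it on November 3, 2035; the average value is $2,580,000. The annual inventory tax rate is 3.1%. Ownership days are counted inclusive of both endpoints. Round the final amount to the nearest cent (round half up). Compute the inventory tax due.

$16,434.25

Days held (August 21 – November 3, 2035): 75 out of 365
Tax = $2,580,000 × 3.1% × 75/365 = $16,434.2466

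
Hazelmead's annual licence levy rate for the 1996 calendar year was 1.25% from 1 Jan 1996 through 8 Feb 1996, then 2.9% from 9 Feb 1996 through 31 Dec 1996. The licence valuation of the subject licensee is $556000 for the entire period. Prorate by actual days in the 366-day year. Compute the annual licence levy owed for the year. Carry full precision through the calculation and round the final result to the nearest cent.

$15146.44

1 Jan – 8 Feb 1996: 39 days at 1.25% → $556000 × 1.25% × 39/366 = $740.5738
9 Feb – 31 Dec 1996: 327 days at 2.9% → $556000 × 2.9% × 327/366 = $14405.8689
Total = $15146.4426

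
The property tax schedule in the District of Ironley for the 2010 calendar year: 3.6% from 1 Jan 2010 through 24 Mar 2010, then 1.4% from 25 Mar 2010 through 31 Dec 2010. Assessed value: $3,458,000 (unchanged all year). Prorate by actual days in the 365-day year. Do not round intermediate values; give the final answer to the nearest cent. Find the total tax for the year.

$65,711.47

1 Jan – 24 Mar 2010: 83 days at 3.6% → $3,458,000 × 3.6% × 83/365 = $28,308.2301
25 Mar – 31 Dec 2010: 282 days at 1.4% → $3,458,000 × 1.4% × 282/365 = $37,403.2438
Total = $65,711.4740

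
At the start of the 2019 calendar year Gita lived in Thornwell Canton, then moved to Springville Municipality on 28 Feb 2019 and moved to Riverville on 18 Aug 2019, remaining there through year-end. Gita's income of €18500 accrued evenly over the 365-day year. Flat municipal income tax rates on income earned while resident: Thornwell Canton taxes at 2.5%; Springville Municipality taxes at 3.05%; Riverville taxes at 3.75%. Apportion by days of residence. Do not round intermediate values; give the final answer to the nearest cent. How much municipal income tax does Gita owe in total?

€596.33

Thornwell Canton, 1 Jan – 27 Feb 2019: 58 days → €18500 × 2.5% × 58/365 = €73.4932
Springville Municipality, 28 Feb – 17 Aug 2019: 171 days → €18500 × 3.05% × 171/365 = €264.3473
Riverville, 18 Aug – 31 Dec 2019: 136 days → €18500 × 3.75% × 136/365 = €258.4932
Total = €596.3336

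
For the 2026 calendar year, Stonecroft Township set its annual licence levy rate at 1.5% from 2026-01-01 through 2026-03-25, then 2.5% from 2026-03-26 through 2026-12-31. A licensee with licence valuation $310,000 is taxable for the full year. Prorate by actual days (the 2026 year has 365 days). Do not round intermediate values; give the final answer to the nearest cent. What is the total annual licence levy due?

$7,036.58

2026-01-01 to 2026-03-25: 84 days at 1.5% → $310,000 × 1.5% × 84/365 = $1,070.1370
2026-03-26 to 2026-12-31: 281 days at 2.5% → $310,000 × 2.5% × 281/365 = $5,966.4384
Total = $7,036.5753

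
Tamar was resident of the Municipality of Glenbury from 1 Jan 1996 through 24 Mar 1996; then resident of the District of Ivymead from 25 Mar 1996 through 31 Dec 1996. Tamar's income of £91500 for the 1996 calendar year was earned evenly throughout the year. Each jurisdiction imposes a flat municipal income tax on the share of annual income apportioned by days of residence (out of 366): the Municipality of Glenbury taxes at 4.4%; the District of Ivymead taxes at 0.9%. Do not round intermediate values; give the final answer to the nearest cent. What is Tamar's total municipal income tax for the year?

£1558.50

The Municipality of Glenbury, 1 Jan – 24 Mar 1996: 84 days → £91500 × 4.4% × 84/366 = £924.0000
The District of Ivymead, 25 Mar – 31 Dec 1996: 282 days → £91500 × 0.9% × 282/366 = £634.5000
Total = £1558.5000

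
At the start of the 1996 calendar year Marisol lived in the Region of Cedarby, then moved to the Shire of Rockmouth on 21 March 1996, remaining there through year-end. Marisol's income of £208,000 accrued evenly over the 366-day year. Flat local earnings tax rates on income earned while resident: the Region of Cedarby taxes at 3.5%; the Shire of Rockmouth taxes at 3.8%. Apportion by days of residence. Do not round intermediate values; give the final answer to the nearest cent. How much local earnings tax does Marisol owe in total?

£7,767.61

The Region of Cedarby, 1 January – 20 March 1996: 80 days → £208,000 × 3.5% × 80/366 = £1,591.2568
The Shire of Rockmouth, 21 March – 31 December 1996: 286 days → £208,000 × 3.8% × 286/366 = £6,176.3497
Total = £7,767.6066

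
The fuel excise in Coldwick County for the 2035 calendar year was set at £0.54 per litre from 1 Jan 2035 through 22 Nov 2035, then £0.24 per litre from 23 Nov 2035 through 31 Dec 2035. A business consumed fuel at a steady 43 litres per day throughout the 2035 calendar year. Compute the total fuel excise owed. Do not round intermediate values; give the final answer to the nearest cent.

1 Jan – 22 Nov 2035: 326 days × 43 litres/day = 14,018 litres at £0.54/litre → £7569.72
23 Nov – 31 Dec 2035: 39 days × 43 litres/day = 1,677 litres at £0.24/litre → £402.48

£7972.20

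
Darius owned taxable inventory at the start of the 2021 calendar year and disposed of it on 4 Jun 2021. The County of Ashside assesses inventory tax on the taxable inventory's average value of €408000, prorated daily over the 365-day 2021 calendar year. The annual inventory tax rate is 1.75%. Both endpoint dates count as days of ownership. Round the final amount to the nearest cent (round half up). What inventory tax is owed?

Days held (1 Jan – 4 Jun 2021): 155 out of 365
Tax = €408000 × 1.75% × 155/365 = €3032.0548

€3032.05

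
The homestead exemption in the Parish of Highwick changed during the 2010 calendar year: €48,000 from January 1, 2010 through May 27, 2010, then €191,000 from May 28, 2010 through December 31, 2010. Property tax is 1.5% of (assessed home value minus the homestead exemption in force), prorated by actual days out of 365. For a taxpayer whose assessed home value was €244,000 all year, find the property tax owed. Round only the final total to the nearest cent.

€1,658.88

January 1 – May 27, 2010: 147 days, exemption €48,000 → (€244,000 − €48,000) × 1.5% × 147/365 = €1,184.0548
May 28 – December 31, 2010: 218 days, exemption €191,000 → (€244,000 − €191,000) × 1.5% × 218/365 = €474.8219
Total = €1,658.8767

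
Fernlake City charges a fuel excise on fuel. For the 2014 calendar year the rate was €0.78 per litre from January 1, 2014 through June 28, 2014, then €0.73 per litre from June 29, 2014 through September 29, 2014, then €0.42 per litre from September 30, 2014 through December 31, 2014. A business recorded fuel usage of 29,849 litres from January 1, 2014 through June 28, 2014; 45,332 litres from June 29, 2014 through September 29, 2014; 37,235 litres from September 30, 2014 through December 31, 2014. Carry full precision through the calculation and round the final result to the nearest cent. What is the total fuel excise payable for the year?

January 1 – June 28, 2014: 29,849 litres at €0.78/litre → €23,282.22
June 29 – September 29, 2014: 45,332 litres at €0.73/litre → €33,092.36
September 30 – December 31, 2014: 37,235 litres at €0.42/litre → €15,638.70

€72,013.28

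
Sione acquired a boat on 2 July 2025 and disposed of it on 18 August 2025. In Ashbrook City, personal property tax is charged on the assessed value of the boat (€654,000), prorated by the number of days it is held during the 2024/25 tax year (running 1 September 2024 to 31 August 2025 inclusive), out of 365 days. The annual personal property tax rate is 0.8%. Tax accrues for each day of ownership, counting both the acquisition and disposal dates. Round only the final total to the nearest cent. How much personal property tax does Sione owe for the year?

Days held (2 July – 18 August 2025): 48 out of 365
Tax = €654,000 × 0.8% × 48/365 = €688.0438

€688.04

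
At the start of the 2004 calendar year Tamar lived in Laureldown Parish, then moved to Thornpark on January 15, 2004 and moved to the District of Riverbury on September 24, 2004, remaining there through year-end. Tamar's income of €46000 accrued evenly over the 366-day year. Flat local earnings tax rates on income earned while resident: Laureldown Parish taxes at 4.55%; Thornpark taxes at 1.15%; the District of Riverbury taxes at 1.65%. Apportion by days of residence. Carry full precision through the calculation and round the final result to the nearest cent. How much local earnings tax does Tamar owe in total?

Laureldown Parish, January 1 – January 14, 2004: 14 days → €46000 × 4.55% × 14/366 = €80.0601
Thornpark, January 15 – September 23, 2004: 253 days → €46000 × 1.15% × 253/366 = €365.6749
The District of Riverbury, September 24 – December 31, 2004: 99 days → €46000 × 1.65% × 99/366 = €205.3033
Total = €651.0383

€651.04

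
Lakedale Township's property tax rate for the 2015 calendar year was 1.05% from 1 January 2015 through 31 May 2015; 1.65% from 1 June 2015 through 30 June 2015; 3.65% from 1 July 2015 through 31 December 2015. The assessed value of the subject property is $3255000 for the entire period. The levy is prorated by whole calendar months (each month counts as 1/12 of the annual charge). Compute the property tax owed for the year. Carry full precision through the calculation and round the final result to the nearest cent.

$78120.00

1 January – 31 May 2015: 5 months at 1.05% → $3255000 × 1.05% × 5/12 = $14240.6250
1 June – 30 June 2015: 1 month at 1.65% → $3255000 × 1.65% × 1/12 = $4475.6250
1 July – 31 December 2015: 6 months at 3.65% → $3255000 × 3.65% × 6/12 = $59403.7500
Total = $78120.0000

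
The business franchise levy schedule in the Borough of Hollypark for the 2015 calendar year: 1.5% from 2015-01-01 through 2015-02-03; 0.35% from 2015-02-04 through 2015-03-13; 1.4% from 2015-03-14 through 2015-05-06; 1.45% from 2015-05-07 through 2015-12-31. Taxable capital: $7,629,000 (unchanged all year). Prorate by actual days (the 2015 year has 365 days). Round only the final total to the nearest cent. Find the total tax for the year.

$101,674.71

2015-01-01 to 2015-02-03: 34 days at 1.5% → $7,629,000 × 1.5% × 34/365 = $10,659.6986
2015-02-04 to 2015-03-13: 38 days at 0.35% → $7,629,000 × 0.35% × 38/365 = $2,779.8822
2015-03-14 to 2015-05-06: 54 days at 1.4% → $7,629,000 × 1.4% × 54/365 = $15,801.4356
2015-05-07 to 2015-12-31: 239 days at 1.45% → $7,629,000 × 1.45% × 239/365 = $72,433.6973
Total = $101,674.7137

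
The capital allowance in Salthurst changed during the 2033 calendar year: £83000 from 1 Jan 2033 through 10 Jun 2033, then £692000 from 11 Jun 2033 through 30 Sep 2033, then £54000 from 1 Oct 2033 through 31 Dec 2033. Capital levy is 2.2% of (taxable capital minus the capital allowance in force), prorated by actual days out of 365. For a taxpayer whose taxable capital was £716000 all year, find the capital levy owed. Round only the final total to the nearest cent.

£9975.64

1 Jan – 10 Jun 2033: 161 days, exemption £83000 → (£716000 − £83000) × 2.2% × 161/365 = £6142.7014
11 Jun – 30 Sep 2033: 112 days, exemption £692000 → (£716000 − £692000) × 2.2% × 112/365 = £162.0164
1 Oct – 31 Dec 2033: 92 days, exemption £54000 → (£716000 − £54000) × 2.2% × 92/365 = £3670.9260
Total = £9975.6438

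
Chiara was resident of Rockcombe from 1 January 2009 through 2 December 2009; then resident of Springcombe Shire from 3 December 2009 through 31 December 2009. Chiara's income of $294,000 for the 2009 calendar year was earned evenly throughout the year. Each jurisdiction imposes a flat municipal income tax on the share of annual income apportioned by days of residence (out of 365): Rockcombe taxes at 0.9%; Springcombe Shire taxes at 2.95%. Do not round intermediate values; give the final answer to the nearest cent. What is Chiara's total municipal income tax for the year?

$3,124.86

Rockcombe, 1 January – 2 December 2009: 336 days → $294,000 × 0.9% × 336/365 = $2,435.7699
Springcombe Shire, 3 December – 31 December 2009: 29 days → $294,000 × 2.95% × 29/365 = $689.0877
Total = $3,124.8575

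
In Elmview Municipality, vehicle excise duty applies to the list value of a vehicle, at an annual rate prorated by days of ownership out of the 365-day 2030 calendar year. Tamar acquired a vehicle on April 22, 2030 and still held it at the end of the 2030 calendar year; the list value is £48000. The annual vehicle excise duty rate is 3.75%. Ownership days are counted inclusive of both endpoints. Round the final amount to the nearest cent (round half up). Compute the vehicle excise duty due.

£1252.60

Days held (April 22 – December 31, 2030): 254 out of 365
Tax = £48000 × 3.75% × 254/365 = £1252.6027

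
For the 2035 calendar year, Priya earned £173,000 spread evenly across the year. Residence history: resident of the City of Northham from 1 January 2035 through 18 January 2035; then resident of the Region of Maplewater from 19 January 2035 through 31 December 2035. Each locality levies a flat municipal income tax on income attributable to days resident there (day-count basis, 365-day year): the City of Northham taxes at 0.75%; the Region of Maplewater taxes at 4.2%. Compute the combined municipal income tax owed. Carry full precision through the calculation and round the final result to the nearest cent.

£6,971.66

The City of Northham, 1 January – 18 January 2035: 18 days → £173,000 × 0.75% × 18/365 = £63.9863
The Region of Maplewater, 19 January – 31 December 2035: 347 days → £173,000 × 4.2% × 347/365 = £6,907.6767
Total = £6,971.6630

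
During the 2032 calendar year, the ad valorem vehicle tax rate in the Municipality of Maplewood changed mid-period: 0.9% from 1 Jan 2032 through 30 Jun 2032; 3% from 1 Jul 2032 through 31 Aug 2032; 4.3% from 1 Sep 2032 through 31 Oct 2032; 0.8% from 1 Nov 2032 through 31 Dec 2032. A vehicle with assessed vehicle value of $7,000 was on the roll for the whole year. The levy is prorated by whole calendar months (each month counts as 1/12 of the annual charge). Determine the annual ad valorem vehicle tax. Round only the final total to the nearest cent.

1 Jan – 30 Jun 2032: 6 months at 0.9% → $7,000 × 0.9% × 6/12 = $31.5000
1 Jul – 31 Aug 2032: 2 months at 3% → $7,000 × 3% × 2/12 = $35.0000
1 Sep – 31 Oct 2032: 2 months at 4.3% → $7,000 × 4.3% × 2/12 = $50.1667
1 Nov – 31 Dec 2032: 2 months at 0.8% → $7,000 × 0.8% × 2/12 = $9.3333
Total = $126.0000

$126.00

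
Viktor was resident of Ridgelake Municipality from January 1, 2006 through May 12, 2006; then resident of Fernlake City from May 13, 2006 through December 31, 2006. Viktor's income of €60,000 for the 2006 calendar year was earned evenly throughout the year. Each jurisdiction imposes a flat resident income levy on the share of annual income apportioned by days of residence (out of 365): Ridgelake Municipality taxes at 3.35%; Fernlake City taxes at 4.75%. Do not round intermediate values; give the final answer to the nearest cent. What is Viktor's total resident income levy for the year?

€2,546.22

Ridgelake Municipality, January 1 – May 12, 2006: 132 days → €60,000 × 3.35% × 132/365 = €726.9041
Fernlake City, May 13 – December 31, 2006: 233 days → €60,000 × 4.75% × 233/365 = €1,819.3151
Total = €2,546.2192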